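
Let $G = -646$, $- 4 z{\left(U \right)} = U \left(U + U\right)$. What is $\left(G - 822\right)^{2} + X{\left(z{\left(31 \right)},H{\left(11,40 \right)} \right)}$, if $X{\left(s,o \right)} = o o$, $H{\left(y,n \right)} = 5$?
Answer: $2155049$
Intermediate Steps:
$z{\left(U \right)} = - \frac{U^{2}}{2}$ ($z{\left(U \right)} = - \frac{U \left(U + U\right)}{4} = - \frac{U 2 U}{4} = - \frac{2 U^{2}}{4} = - \frac{U^{2}}{2}$)
$X{\left(s,o \right)} = o^{2}$
$\left(G - 822\right)^{2} + X{\left(z{\left(31 \right)},H{\left(11,40 \right)} \right)} = \left(-646 - 822\right)^{2} + 5^{2} = \left(-1468\right)^{2} + 25 = 2155024 + 25 = 2155049$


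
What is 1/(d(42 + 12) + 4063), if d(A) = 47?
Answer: 1/4110 ≈ 0.00024331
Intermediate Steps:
1/(d(42 + 12) + 4063) = 1/(47 + 4063) = 1/4110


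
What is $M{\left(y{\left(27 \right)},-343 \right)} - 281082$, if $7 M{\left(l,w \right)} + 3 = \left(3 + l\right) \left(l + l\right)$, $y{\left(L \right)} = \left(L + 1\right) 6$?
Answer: $- \frac{1910121}{7} \approx -2.7287 \cdot 10^{5}$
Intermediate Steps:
$y{\left(L \right)} = 6 + 6 L$ ($y{\left(L \right)} = \left(1 + L\right) 6 = 6 + 6 L$)
$M{\left(l,w \right)} = - \frac{3}{7} + \frac{2 l \left(3 + l\right)}{7}$ ($M{\left(l,w \right)} = - \frac{3}{7} + \frac{\left(3 + l\right) \left(l + l\right)}{7} = - \frac{3}{7} + \frac{\left(3 + l\right) 2 l}{7} = - \frac{3}{7} + \frac{2 l \left(3 + l\right)}{7}$)
$M{\left(y{\left(27 \right)},-343 \right)} - 281082 = \left(- \frac{3}{7} + \frac{2 \left(6 + 6 \cdot 27\right)^{2}}{7} + \frac{6 \left(6 + 6 \cdot 27\right)}{7}\right) - 281082 = \left(- \frac{3}{7} + \frac{2 \left(6 + 162\right)^{2}}{7} + \frac{6 \left(6 + 162\right)}{7}\right) - 281082 = \left(- \frac{3}{7} + \frac{2 \cdot 168^{2}}{7} + \frac{6}{7} \cdot 168\right) - 281082 = \left(- \frac{3}{7} + \frac{2}{7} \cdot 28224 + 144\right) - 281082 = \left(- \frac{3}{7} + 8064 + 144\right) - 281082 = \frac{57453}{7} - 281082 = - \frac{1910121}{7}$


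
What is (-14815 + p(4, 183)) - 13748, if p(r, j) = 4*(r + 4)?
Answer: -28531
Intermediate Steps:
p(r, j) = 16 + 4*r (p(r, j) = 4*(4 + r) = 16 + 4*r)
(-14815 + p(4, 183)) - 13748 = (-14815 + (16 + 4*4)) - 13748 = (-14815 + (16 + 16)) - 13748 = (-14815 + 32) - 13748 = -14783 - 13748 = -28531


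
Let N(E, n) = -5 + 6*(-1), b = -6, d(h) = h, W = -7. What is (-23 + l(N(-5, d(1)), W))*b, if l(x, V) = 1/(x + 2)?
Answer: 416/3 ≈ 138.67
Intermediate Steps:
N(E, n) = -11 (N(E, n) = -5 - 6 = -11)
l(x, V) = 1/(2 + x)
(-23 + l(N(-5, d(1)), W))*b = (-23 + 1/(2 - 11))*(-6) = (-23 + 1/(-9))*(-6) = (-23 - 1/9)*(-6) = -208/9*(-6) = 416/3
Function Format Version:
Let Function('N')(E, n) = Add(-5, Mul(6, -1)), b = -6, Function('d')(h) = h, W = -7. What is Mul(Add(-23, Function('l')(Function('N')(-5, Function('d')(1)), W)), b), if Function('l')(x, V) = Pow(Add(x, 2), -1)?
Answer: Rational(416, 3) ≈ 138.67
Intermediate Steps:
Function('N')(E, n) = -11 (Function('N')(E, n) = Add(-5, -6) = -11)
Function('l')(x, V) = Pow(Add(2, x), -1)
Mul(Add(-23, Function('l')(Function('N')(-5, Function('d')(1)), W)), b) = Mul(Add(-23, Pow(Add(2, -11), -1)), -6) = Mul(Add(-23, Pow(-9, -1)), -6) = Mul(Add(-23, Rational(-1, 9)), -6) = Mul(Rational(-208, 9), -6) = Rational(416, 3)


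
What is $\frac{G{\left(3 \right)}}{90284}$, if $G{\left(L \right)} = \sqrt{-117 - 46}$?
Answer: $\frac{i \sqrt{163}}{90284} \approx 0.00014141 i$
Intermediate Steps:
$G{\left(L \right)} = i \sqrt{163}$ ($G{\left(L \right)} = \sqrt{-163} = i \sqrt{163}$)
$\frac{G{\left(3 \right)}}{90284} = \frac{i \sqrt{163}}{90284}$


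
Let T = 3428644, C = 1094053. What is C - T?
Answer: -2334591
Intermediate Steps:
C - T = 1094053 - 1*3428644 = 1094053 - 3428644 = -2334591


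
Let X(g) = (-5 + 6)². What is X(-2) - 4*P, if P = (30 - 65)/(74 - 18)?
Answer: 7/2 ≈ 3.5000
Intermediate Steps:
P = -5/8 (P = -35/56 = -35*1/56 = -5/8 ≈ -0.62500)
X(g) = 1 (X(g) = 1² = 1)
X(-2) - 4*P = 1 - 4*(-5/8) = 1 + 5/2 = 7/2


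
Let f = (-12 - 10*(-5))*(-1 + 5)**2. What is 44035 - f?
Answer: 43427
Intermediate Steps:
f = 608 (f = (-12 + 50)*4**2 = 38*16 = 608)
44035 - f = 44035 - 1*608 = 44035 - 608 = 43427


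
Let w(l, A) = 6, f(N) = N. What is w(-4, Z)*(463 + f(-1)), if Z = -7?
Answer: 2772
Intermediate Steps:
w(-4, Z)*(463 + f(-1)) = 6*(463 - 1) = 6*462 = 2772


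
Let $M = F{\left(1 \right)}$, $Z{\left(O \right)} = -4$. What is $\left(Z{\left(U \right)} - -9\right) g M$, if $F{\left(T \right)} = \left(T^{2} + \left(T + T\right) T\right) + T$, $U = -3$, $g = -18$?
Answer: $-360$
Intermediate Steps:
$F{\left(T \right)} = T + 3 T^{2}$ ($F{\left(T \right)} = \left(T^{2} + 2 T T\right) + T = \left(T^{2} + 2 T^{2}\right) + T = 3 T^{2} + T = T + 3 T^{2}$)
$M = 4$ ($M = 1 \left(1 + 3 \cdot 1\right) = 1 \left(1 + 3\right) = 1 \cdot 4 = 4$)
$\left(Z{\left(U \right)} - -9\right) g M = \left(-4 - -9\right) \left(-18\right) 4 = \left(-4 + 9\right) \left(-18\right) 4 = 5 \left(-18\right) 4 = \left(-90\right) 4 = -360$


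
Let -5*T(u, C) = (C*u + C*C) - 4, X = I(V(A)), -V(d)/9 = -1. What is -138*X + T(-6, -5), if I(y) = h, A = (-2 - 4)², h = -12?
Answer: 8229/5 ≈ 1645.8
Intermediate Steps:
A = 36 (A = (-6)² = 36)
V(d) = 9 (V(d) = -9*(-1) = 9)
I(y) = -12
X = -12
T(u, C) = ⅘ - C²/5 - C*u/5 (T(u, C) = -((C*u + C*C) - 4)/5 = -((C*u + C²) - 4)/5 = -((C² + C*u) - 4)/5 = -(-4 + C² + C*u)/5 = ⅘ - C²/5 - C*u/5)
-138*X + T(-6, -5) = -138*(-12) + (⅘ - ⅕*(-5)² - ⅕*(-5)*(-6)) = 1656 + (⅘ - ⅕*25 - 6) = 1656 + (⅘ - 5 - 6) = 1656 - 51/5 = 8229/5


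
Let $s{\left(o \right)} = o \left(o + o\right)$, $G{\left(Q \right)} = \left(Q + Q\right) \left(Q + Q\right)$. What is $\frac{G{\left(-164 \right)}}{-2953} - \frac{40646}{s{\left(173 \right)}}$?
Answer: $- \frac{3279895355}{88380337} \approx -37.111$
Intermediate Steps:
$G{\left(Q \right)} = 4 Q^{2}$ ($G{\left(Q \right)} = 2 Q 2 Q = 4 Q^{2}$)
$s{\left(o \right)} = 2 o^{2}$ ($s{\left(o \right)} = o 2 o = 2 o^{2}$)
$\frac{G{\left(-164 \right)}}{-2953} - \frac{40646}{s{\left(173 \right)}} = \frac{4 \left(-164\right)^{2}}{-2953} - \frac{40646}{2 \cdot 173^{2}} = 4 \cdot 26896 \left(- \frac{1}{2953}\right) - \frac{40646}{2 \cdot 29929} = 107584 \left(- \frac{1}{2953}\right) - \frac{40646}{59858} = - \frac{107584}{2953} - \frac{20323}{29929} = - \frac{3279895355}{88380337}$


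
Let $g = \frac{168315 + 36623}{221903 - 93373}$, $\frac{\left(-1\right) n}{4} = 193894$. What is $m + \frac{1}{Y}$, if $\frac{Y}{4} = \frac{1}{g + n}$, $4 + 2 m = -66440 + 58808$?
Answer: $- \frac{50823744251}{257060} \approx -1.9771 \cdot 10^{5}$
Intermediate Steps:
$n = -775576$ ($n = \left(-4\right) 193894 = -775576$)
$m = -3818$ ($m = -2 + \frac{-66440 + 58808}{2} = -2 + \frac{1}{2} \left(-7632\right) = -2 - 3816 = -3818$)
$g = \frac{102469}{64265}$ ($g = \frac{204938}{128530} = 204938 \cdot \frac{1}{128530} = \frac{102469}{64265} \approx 1.5945$)
$Y = - \frac{257060}{49842289171}$ ($Y = \frac{4}{\frac{102469}{64265} - 775576} = \frac{4}{- \frac{49842289171}{64265}} = 4 \left(- \frac{64265}{49842289171}\right) = - \frac{257060}{49842289171} \approx -5.1575 \cdot 10^{-6}$)
$m + \frac{1}{Y} = -3818 + \frac{1}{- \frac{257060}{49842289171}} = -3818 - \frac{49842289171}{257060} = - \frac{50823744251}{257060}$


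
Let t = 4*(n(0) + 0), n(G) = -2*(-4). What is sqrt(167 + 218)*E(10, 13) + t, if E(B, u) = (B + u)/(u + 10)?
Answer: 32 + sqrt(385) ≈ 51.621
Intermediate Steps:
n(G) = 8
t = 32 (t = 4*(8 + 0) = 4*8 = 32)
E(B, u) = (B + u)/(10 + u)
sqrt(167 + 218)*E(10, 13) + t = sqrt(167 + 218)*((10 + 13)/(10 + 13)) + 32 = sqrt(385)*(23/23) + 32 = sqrt(385)*((1/23)*23) + 32 = sqrt(385)*1 + 32 = sqrt(385) + 32 = 32 + sqrt(385)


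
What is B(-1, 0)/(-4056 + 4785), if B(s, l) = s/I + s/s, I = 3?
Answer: 2/2187 ≈ 0.00091449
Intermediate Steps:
B(s, l) = 1 + s/3 (B(s, l) = s/3 + s/s = s*(⅓) + 1 = s/3 + 1 = 1 + s/3)
B(-1, 0)/(-4056 + 4785) = (1 + (⅓)*(-1))/(-4056 + 4785) = (1 - ⅓)/729 = (⅔)*(1/729) = 2/2187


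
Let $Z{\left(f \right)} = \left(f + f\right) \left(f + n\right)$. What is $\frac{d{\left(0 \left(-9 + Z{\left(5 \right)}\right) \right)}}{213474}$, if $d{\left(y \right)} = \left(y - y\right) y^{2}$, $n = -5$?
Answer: $0$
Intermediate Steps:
$Z{\left(f \right)} = 2 f \left(-5 + f\right)$ ($Z{\left(f \right)} = \left(f + f\right) \left(f - 5\right) = 2 f \left(-5 + f\right)$)
$d{\left(y \right)} = 0$ ($d{\left(y \right)} = 0 y^{2} = 0$)
$\frac{d{\left(0 \left(-9 + Z{\left(5 \right)}\right) \right)}}{213474} = \frac{0}{213474} = 0 \cdot \frac{1}{213474} = 0$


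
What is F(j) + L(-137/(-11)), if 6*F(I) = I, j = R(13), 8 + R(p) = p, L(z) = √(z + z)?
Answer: ⅚ + √3014/11 ≈ 5.8242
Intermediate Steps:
L(z) = √2*√z (L(z) = √(2*z) = √2*√z)
R(p) = -8 + p
j = 5 (j = -8 + 13 = 5)
F(I) = I/6
F(j) + L(-137/(-11)) = (⅙)*5 + √2*√(-137/(-11)) = ⅚ + √2*√(-137*(-1/11)) = ⅚ + √2*√(137/11) = ⅚ + √2*(√1507/11) = ⅚ + √3014/11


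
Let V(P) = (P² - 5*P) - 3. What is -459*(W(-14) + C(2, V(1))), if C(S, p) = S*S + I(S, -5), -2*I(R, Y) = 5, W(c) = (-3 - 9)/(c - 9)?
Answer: -42687/46 ≈ -927.98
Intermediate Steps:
W(c) = -12/(-9 + c)
I(R, Y) = -5/2 (I(R, Y) = -½*5 = -5/2)
V(P) = -3 + P² - 5*P
C(S, p) = -5/2 + S² (C(S, p) = S*S - 5/2 = S² - 5/2 = -5/2 + S²)
-459*(W(-14) + C(2, V(1))) = -459*(-12/(-9 - 14) + (-5/2 + 2²)) = -459*(-12/(-23) + (-5/2 + 4)) = -459*(-12*(-1/23) + 3/2) = -459*(12/23 + 3/2) = -459*93/46 = -42687/46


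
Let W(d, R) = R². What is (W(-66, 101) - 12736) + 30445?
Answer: 27910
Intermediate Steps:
(W(-66, 101) - 12736) + 30445 = (101² - 12736) + 30445 = (10201 - 12736) + 30445 = -2535 + 30445 = 27910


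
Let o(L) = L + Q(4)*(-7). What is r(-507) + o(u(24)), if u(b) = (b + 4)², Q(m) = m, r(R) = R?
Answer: 249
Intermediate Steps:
u(b) = (4 + b)²
o(L) = -28 + L (o(L) = L + 4*(-7) = L - 28 = -28 + L)
r(-507) + o(u(24)) = -507 + (-28 + (4 + 24)²) = -507 + (-28 + 28²) = -507 + (-28 + 784) = -507 + 756 = 249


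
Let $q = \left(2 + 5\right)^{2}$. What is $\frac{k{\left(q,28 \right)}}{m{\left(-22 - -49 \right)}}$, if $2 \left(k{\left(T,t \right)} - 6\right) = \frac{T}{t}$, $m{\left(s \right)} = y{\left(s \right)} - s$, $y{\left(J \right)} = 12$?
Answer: $- \frac{11}{24} \approx -0.45833$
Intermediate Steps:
$q = 49$ ($q = 7^{2} = 49$)
$m{\left(s \right)} = 12 - s$
$k{\left(T,t \right)} = 6 + \frac{T}{2 t}$ ($k{\left(T,t \right)} = 6 + \frac{T \frac{1}{t}}{2} = 6 + \frac{T}{2 t}$)
$\frac{k{\left(q,28 \right)}}{m{\left(-22 - -49 \right)}} = \frac{6 + \frac{1}{2} \cdot 49 \cdot \frac{1}{28}}{12 - \left(-22 - -49\right)} = \frac{6 + \frac{1}{2} \cdot 49 \cdot \frac{1}{28}}{12 - \left(-22 + 49\right)} = \frac{6 + \frac{7}{8}}{12 - 27} = \frac{55}{8 \left(12 - 27\right)} = \frac{55}{8 \left(-15\right)} = \frac{55}{8} \left(- \frac{1}{15}\right) = - \frac{11}{24}$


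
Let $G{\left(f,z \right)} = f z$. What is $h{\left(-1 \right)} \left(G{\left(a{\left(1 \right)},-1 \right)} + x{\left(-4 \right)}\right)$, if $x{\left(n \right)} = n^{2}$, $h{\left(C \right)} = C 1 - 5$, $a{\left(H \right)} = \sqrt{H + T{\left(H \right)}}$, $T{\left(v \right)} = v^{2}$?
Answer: $-96 + 6 \sqrt{2} \approx -87.515$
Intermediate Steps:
$a{\left(H \right)} = \sqrt{H + H^{2}}$
$h{\left(C \right)} = -5 + C$ ($h{\left(C \right)} = C - 5 = -5 + C$)
$h{\left(-1 \right)} \left(G{\left(a{\left(1 \right)},-1 \right)} + x{\left(-4 \right)}\right) = \left(-5 - 1\right) \left(\sqrt{1 \left(1 + 1\right)} \left(-1\right) + \left(-4\right)^{2}\right) = - 6 \left(\sqrt{1 \cdot 2} \left(-1\right) + 16\right) = - 6 \left(\sqrt{2} \left(-1\right) + 16\right) = - 6 \left(- \sqrt{2} + 16\right) = - 6 \left(16 - \sqrt{2}\right) = -96 + 6 \sqrt{2}$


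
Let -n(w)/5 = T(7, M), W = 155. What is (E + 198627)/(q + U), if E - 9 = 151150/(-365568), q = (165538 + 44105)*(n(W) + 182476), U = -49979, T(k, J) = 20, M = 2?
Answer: 36307407049/6988527226200576 ≈ 5.1953e-6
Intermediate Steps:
n(w) = -100 (n(w) = -5*20 = -100)
q = 38233851768 (q = (165538 + 44105)*(-100 + 182476) = 209643*182376 = 38233851768)
E = 1569481/182784 (E = 9 + 151150/(-365568) = 9 + 151150*(-1/365568) = 9 - 75575/182784 = 1569481/182784 ≈ 8.5865)
(E + 198627)/(q + U) = (1569481/182784 + 198627)/(38233851768 - 49979) = (36307407049/182784)/38233801789 = (36307407049/182784)*(1/38233801789) = 36307407049/6988527226200576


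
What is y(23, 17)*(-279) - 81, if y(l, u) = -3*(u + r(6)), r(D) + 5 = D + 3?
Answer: 17496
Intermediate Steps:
r(D) = -2 + D (r(D) = -5 + (D + 3) = -5 + (3 + D) = -2 + D)
y(l, u) = -12 - 3*u (y(l, u) = -3*(u + (-2 + 6)) = -3*(u + 4) = -3*(4 + u) = -12 - 3*u)
y(23, 17)*(-279) - 81 = (-12 - 3*17)*(-279) - 81 = (-12 - 51)*(-279) - 81 = -63*(-279) - 81 = 17577 - 81 = 17496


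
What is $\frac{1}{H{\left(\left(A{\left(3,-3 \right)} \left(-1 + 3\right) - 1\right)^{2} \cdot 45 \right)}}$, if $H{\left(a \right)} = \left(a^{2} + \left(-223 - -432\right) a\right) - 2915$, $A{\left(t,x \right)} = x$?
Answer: $\frac{1}{5319955} \approx 1.8797 \cdot 10^{-7}$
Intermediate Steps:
$H{\left(a \right)} = -2915 + a^{2} + 209 a$ ($H{\left(a \right)} = \left(a^{2} + \left(-223 + 432\right) a\right) - 2915 = \left(a^{2} + 209 a\right) - 2915 = -2915 + a^{2} + 209 a$)
$\frac{1}{H{\left(\left(A{\left(3,-3 \right)} \left(-1 + 3\right) - 1\right)^{2} \cdot 45 \right)}} = \frac{1}{-2915 + \left(\left(- 3 \left(-1 + 3\right) - 1\right)^{2} \cdot 45\right)^{2} + 209 \left(- 3 \left(-1 + 3\right) - 1\right)^{2} \cdot 45} = \frac{1}{-2915 + \left(\left(\left(-3\right) 2 - 1\right)^{2} \cdot 45\right)^{2} + 209 \left(\left(-3\right) 2 - 1\right)^{2} \cdot 45} = \frac{1}{-2915 + \left(\left(-6 - 1\right)^{2} \cdot 45\right)^{2} + 209 \left(-6 - 1\right)^{2} \cdot 45} = \frac{1}{-2915 + \left(\left(-7\right)^{2} \cdot 45\right)^{2} + 209 \left(-7\right)^{2} \cdot 45} = \frac{1}{-2915 + \left(49 \cdot 45\right)^{2} + 209 \cdot 49 \cdot 45} = \frac{1}{-2915 + 2205^{2} + 209 \cdot 2205} = \frac{1}{-2915 + 4862025 + 460845} = \frac{1}{5319955}$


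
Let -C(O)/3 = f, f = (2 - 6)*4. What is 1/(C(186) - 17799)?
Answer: -1/17751 ≈ -5.6335e-5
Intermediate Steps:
f = -16 (f = -4*4 = -16)
C(O) = 48 (C(O) = -3*(-16) = 48)
1/(C(186) - 17799) = 1/(48 - 17799) = 1/(-17751) = -1/17751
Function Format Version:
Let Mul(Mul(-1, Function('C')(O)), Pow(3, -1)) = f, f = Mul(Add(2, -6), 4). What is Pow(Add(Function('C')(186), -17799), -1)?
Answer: Rational(-1, 17751) ≈ -5.6335e-5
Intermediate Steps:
f = -16 (f = Mul(-4, 4) = -16)
Function('C')(O) = 48 (Function('C')(O) = Mul(-3, -16) = 48)
Pow(Add(Function('C')(186), -17799), -1) = Pow(Add(48, -17799), -1) = Pow(-17751, -1) = Rational(-1, 17751)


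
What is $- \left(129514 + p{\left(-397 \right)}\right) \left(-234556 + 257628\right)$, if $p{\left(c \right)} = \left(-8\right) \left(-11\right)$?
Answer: $-2990177344$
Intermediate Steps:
$p{\left(c \right)} = 88$
$- \left(129514 + p{\left(-397 \right)}\right) \left(-234556 + 257628\right) = - \left(129514 + 88\right) \left(-234556 + 257628\right) = - 129602 \cdot 23072 = \left(-1\right) 2990177344 = -2990177344$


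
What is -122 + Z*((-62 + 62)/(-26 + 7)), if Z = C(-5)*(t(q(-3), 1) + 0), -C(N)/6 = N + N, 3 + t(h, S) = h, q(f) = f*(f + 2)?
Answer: -122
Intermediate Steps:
q(f) = f*(2 + f)
t(h, S) = -3 + h
C(N) = -12*N (C(N) = -6*(N + N) = -12*N)
Z = 0 (Z = (-12*(-5))*((-3 - 3*(2 - 3)) + 0) = 60*((-3 - 3*(-1)) + 0) = 60*((-3 + 3) + 0) = 60*(0 + 0) = 60*0 = 0)
-122 + Z*((-62 + 62)/(-26 + 7)) = -122 + 0*((-62 + 62)/(-26 + 7)) = -122 + 0*(0/(-19)) = -122 + 0*(0*(-1/19)) = -122 + 0*0 = -122 + 0 = -122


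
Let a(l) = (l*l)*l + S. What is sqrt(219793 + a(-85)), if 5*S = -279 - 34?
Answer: I*sqrt(9859865)/5 ≈ 628.01*I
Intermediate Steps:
S = -313/5 (S = (-279 - 34)/5 = (1/5)*(-313) = -313/5 ≈ -62.600)
a(l) = -313/5 + l**3 (a(l) = (l*l)*l - 313/5 = l**2*l - 313/5 = l**3 - 313/5 = -313/5 + l**3)
sqrt(219793 + a(-85)) = sqrt(219793 + (-313/5 + (-85)**3)) = sqrt(219793 + (-313/5 - 614125)) = sqrt(219793 - 3070938/5) = sqrt(-1971973/5) = I*sqrt(9859865)/5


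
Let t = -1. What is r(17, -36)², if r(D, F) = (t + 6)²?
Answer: 625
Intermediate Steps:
r(D, F) = 25 (r(D, F) = (-1 + 6)² = 5² = 25)
r(17, -36)² = 25² = 625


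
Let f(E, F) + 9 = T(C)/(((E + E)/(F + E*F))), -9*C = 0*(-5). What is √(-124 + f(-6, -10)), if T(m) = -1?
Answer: I*√4638/6 ≈ 11.35*I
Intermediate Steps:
C = 0 (C = -0*(-5) = -⅑*0 = 0)
f(E, F) = -9 - (F + E*F)/(2*E) (f(E, F) = -9 - 1/((E + E)/(F + E*F)) = -9 - 1/((2*E)/(F + E*F)) = -9 - 1/(2*E/(F + E*F)) = -9 - (F + E*F)/(2*E))
√(-124 + f(-6, -10)) = √(-124 + (½)*(-1*(-10) - 6*(-18 - 1*(-10)))/(-6)) = √(-124 + (½)*(-⅙)*(10 - 6*(-18 + 10))) = √(-124 + (½)*(-⅙)*(10 - 6*(-8))) = √(-124 + (½)*(-⅙)*(10 + 48)) = √(-124 + (½)*(-⅙)*58) = √(-124 - 29/6) = √(-773/6) = I*√4638/6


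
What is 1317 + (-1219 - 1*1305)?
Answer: -1207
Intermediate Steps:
1317 + (-1219 - 1*1305) = 1317 + (-1219 - 1305) = 1317 - 2524 = -1207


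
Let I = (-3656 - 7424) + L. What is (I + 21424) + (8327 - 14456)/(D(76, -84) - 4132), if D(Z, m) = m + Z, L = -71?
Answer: 4726261/460 ≈ 10274.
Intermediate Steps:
D(Z, m) = Z + m
I = -11151 (I = (-3656 - 7424) - 71 = -11080 - 71 = -11151)
(I + 21424) + (8327 - 14456)/(D(76, -84) - 4132) = (-11151 + 21424) + (8327 - 14456)/((76 - 84) - 4132) = 10273 - 6129/(-8 - 4132) = 10273 - 6129/(-4140) = 10273 - 6129*(-1/4140) = 10273 + 681/460 = 4726261/460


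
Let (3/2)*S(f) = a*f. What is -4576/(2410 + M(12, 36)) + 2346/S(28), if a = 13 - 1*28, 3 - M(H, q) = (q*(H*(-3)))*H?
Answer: -4342717/503020 ≈ -8.6333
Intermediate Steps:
M(H, q) = 3 + 3*q*H**2 (M(H, q) = 3 - q*(H*(-3))*H = 3 - q*(-3*H)*H = 3 - (-3*H*q)*H = 3 - (-3)*q*H**2 = 3 + 3*q*H**2)
a = -15 (a = 13 - 28 = -15)
S(f) = -10*f (S(f) = 2*(-15*f)/3 = -10*f)
-4576/(2410 + M(12, 36)) + 2346/S(28) = -4576/(2410 + (3 + 3*36*12**2)) + 2346/((-10*28)) = -4576/(2410 + (3 + 3*36*144)) + 2346/(-280) = -4576/(2410 + (3 + 15552)) + 2346*(-1/280) = -4576/(2410 + 15555) - 1173/140 = -4576/17965 - 1173/140 = -4342717/503020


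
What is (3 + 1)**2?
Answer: 16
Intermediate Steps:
(3 + 1)**2 = 4**2 = 16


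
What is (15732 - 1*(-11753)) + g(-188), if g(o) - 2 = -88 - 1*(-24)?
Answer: 27423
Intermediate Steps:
g(o) = -62 (g(o) = 2 + (-88 - 1*(-24)) = 2 + (-88 + 24) = 2 - 64 = -62)
(15732 - 1*(-11753)) + g(-188) = (15732 - 1*(-11753)) - 62 = (15732 + 11753) - 62 = 27485 - 62 = 27423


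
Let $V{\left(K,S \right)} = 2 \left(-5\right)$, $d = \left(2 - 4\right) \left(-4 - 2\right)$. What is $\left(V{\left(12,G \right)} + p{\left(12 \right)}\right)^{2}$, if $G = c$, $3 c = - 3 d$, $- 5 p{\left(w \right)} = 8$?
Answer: $\frac{3364}{25} \approx 134.56$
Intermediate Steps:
$d = 12$ ($d = \left(-2\right) \left(-6\right) = 12$)
$p{\left(w \right)} = - \frac{8}{5}$ ($p{\left(w \right)} = \left(- \frac{1}{5}\right) 8 = - \frac{8}{5}$)
$c = -12$ ($c = \frac{\left(-3\right) 12}{3} = \frac{1}{3} \left(-36\right) = -12$)
$G = -12$
$V{\left(K,S \right)} = -10$
$\left(V{\left(12,G \right)} + p{\left(12 \right)}\right)^{2} = \left(-10 - \frac{8}{5}\right)^{2} = \left(- \frac{58}{5}\right)^{2} = \frac{3364}{25}$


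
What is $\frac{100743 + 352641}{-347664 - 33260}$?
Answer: $- \frac{113346}{95231} \approx -1.1902$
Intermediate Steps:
$\frac{100743 + 352641}{-347664 - 33260} = \frac{453384}{-380924} = 453384 \left(- \frac{1}{380924}\right) = - \frac{113346}{95231}$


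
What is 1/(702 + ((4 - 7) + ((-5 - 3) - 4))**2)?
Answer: 1/927 ≈ 0.0010787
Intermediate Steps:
1/(702 + ((4 - 7) + ((-5 - 3) - 4))**2) = 1/(702 + (-3 + (-8 - 4))**2) = 1/(702 + (-3 - 12)**2) = 1/(702 + (-15)**2) = 1/(702 + 225) = 1/927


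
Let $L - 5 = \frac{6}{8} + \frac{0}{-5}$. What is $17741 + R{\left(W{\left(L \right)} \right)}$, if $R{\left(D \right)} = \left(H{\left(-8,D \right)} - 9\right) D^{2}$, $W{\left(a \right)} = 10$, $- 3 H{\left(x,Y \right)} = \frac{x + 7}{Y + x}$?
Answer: $\frac{50573}{3} \approx 16858.0$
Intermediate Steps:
$H{\left(x,Y \right)} = - \frac{7 + x}{3 \left(Y + x\right)}$ ($H{\left(x,Y \right)} = - \frac{\left(x + 7\right) \frac{1}{Y + x}}{3} = - \frac{\left(7 + x\right) \frac{1}{Y + x}}{3} = - \frac{\frac{1}{Y + x} \left(7 + x\right)}{3} = - \frac{7 + x}{3 \left(Y + x\right)}$)
$L = \frac{23}{4}$ ($L = 5 + \left(\frac{6}{8} + \frac{0}{-5}\right) = 5 + \left(6 \cdot \frac{1}{8} + 0 \left(- \frac{1}{5}\right)\right) = 5 + \left(\frac{3}{4} + 0\right) = 5 + \frac{3}{4} = \frac{23}{4} \approx 5.75$)
$R{\left(D \right)} = D^{2} \left(-9 + \frac{1}{3 \left(-8 + D\right)}\right)$ ($R{\left(D \right)} = \left(\frac{-7 - -8}{3 \left(D - 8\right)} - 9\right) D^{2} = \left(\frac{-7 + 8}{3 \left(-8 + D\right)} - 9\right) D^{2} = \left(\frac{1}{3} \frac{1}{-8 + D} 1 - 9\right) D^{2} = \left(\frac{1}{3 \left(-8 + D\right)} - 9\right) D^{2} = \left(-9 + \frac{1}{3 \left(-8 + D\right)}\right) D^{2} = D^{2} \left(-9 + \frac{1}{3 \left(-8 + D\right)}\right)$)
$17741 + R{\left(W{\left(L \right)} \right)} = 17741 + \frac{10^{2} \left(217 - 270\right)}{3 \left(-8 + 10\right)} = 17741 + \frac{1}{3} \cdot 100 \cdot \frac{1}{2} \left(217 - 270\right) = 17741 + \frac{1}{3} \cdot 100 \cdot \frac{1}{2} \left(-53\right) = 17741 - \frac{2650}{3} = \frac{50573}{3}$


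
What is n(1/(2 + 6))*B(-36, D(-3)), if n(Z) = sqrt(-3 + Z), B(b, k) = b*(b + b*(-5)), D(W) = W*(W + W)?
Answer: -1296*I*sqrt(46) ≈ -8789.9*I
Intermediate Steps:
D(W) = 2*W**2 (D(W) = W*(2*W) = 2*W**2)
B(b, k) = -4*b**2 (B(b, k) = b*(b - 5*b) = b*(-4*b) = -4*b**2)
n(1/(2 + 6))*B(-36, D(-3)) = sqrt(-3 + 1/(2 + 6))*(-4*(-36)**2) = sqrt(-3 + 1/8)*(-4*1296) = sqrt(-3 + 1/8)*(-5184) = sqrt(-23/8)*(-5184) = (I*sqrt(46)/4)*(-5184) = -1296*I*sqrt(46)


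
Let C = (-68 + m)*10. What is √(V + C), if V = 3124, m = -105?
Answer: √1394 ≈ 37.336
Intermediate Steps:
C = -1730 (C = (-68 - 105)*10 = -173*10 = -1730)
√(V + C) = √(3124 - 1730) = √1394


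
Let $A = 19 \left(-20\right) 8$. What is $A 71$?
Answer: $-215840$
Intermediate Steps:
$A = -3040$ ($A = \left(-380\right) 8 = -3040$)
$A 71 = \left(-3040\right) 71 = -215840$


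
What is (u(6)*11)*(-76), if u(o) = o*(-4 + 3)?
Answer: 5016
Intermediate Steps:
u(o) = -o (u(o) = o*(-1) = -o)
(u(6)*11)*(-76) = (-1*6*11)*(-76) = -6*11*(-76) = -66*(-76) = 5016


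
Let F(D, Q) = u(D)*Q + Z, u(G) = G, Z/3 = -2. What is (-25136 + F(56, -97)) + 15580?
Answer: -14994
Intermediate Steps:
Z = -6 (Z = 3*(-2) = -6)
F(D, Q) = -6 + D*Q (F(D, Q) = D*Q - 6 = -6 + D*Q)
(-25136 + F(56, -97)) + 15580 = (-25136 + (-6 + 56*(-97))) + 15580 = (-25136 + (-6 - 5432)) + 15580 = (-25136 - 5438) + 15580 = -30574 + 15580 = -14994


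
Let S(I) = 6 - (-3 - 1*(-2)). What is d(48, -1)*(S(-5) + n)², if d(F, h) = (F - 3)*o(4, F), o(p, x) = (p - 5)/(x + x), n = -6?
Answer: -15/32 ≈ -0.46875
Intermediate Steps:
o(p, x) = (-5 + p)/(2*x) (o(p, x) = (-5 + p)/((2*x)) = (-5 + p)*(1/(2*x)) = (-5 + p)/(2*x))
d(F, h) = -(-3 + F)/(2*F) (d(F, h) = (F - 3)*((-5 + 4)/(2*F)) = (-3 + F)*((½)*(-1)/F) = (-3 + F)*(-1/(2*F)) = -(-3 + F)/(2*F))
S(I) = 7 (S(I) = 6 - (-3 + 2) = 6 - 1*(-1) = 6 + 1 = 7)
d(48, -1)*(S(-5) + n)² = ((½)*(3 - 1*48)/48)*(7 - 6)² = ((½)*(1/48)*(3 - 48))*1² = ((½)*(1/48)*(-45))*1 = -15/32*1 = -15/32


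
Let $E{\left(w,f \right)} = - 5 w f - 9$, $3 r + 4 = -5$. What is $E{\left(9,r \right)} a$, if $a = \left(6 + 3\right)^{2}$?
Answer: $10206$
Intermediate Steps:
$r = -3$ ($r = - \frac{4}{3} + \frac{1}{3} \left(-5\right) = - \frac{4}{3} - \frac{5}{3} = -3$)
$E{\left(w,f \right)} = -9 - 5 f w$ ($E{\left(w,f \right)} = - 5 f w - 9 = -9 - 5 f w$)
$a = 81$ ($a = 9^{2} = 81$)
$E{\left(9,r \right)} a = \left(-9 - \left(-15\right) 9\right) 81 = \left(-9 + 135\right) 81 = 126 \cdot 81 = 10206$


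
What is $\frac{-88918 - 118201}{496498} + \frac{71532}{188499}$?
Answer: $- \frac{1175409815}{31196458834} \approx -0.037678$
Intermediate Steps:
$\frac{-88918 - 118201}{496498} + \frac{71532}{188499} = \left(-207119\right) \frac{1}{496498} + 71532 \cdot \frac{1}{188499} = - \frac{207119}{496498} + \frac{23844}{62833} = - \frac{1175409815}{31196458834}$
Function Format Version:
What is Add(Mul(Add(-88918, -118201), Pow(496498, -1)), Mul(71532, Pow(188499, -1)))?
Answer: Rational(-1175409815, 31196458834) ≈ -0.037678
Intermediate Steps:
Add(Mul(Add(-88918, -118201), Pow(496498, -1)), Mul(71532, Pow(188499, -1))) = Add(Mul(-207119, Rational(1, 496498)), Mul(71532, Rational(1, 188499))) = Add(Rational(-207119, 496498), Rational(23844, 62833)) = Rational(-1175409815, 31196458834)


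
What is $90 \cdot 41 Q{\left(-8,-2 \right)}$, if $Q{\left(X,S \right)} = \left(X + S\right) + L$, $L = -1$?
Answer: $-40590$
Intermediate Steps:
$Q{\left(X,S \right)} = -1 + S + X$ ($Q{\left(X,S \right)} = \left(X + S\right) - 1 = \left(S + X\right) - 1 = -1 + S + X$)
$90 \cdot 41 Q{\left(-8,-2 \right)} = 90 \cdot 41 \left(-1 - 2 - 8\right) = 3690 \left(-11\right) = -40590$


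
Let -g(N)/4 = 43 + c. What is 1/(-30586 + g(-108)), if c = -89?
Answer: -1/30402 ≈ -3.2893e-5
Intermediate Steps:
g(N) = 184 (g(N) = -4*(43 - 89) = -4*(-46) = 184)
1/(-30586 + g(-108)) = 1/(-30586 + 184) = 1/(-30402) = -1/30402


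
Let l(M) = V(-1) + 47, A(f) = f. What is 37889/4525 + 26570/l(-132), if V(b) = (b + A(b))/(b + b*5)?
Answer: 183033994/321275 ≈ 569.71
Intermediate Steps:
V(b) = ⅓ (V(b) = (b + b)/(b + b*5) = (2*b)/(b + 5*b) = (2*b)/((6*b)) = (2*b)*(1/(6*b)) = ⅓)
l(M) = 142/3 (l(M) = ⅓ + 47 = 142/3)
37889/4525 + 26570/l(-132) = 37889/4525 + 26570/(142/3) = 37889*(1/4525) + 26570*(3/142) = 37889/4525 + 39855/71 = 183033994/321275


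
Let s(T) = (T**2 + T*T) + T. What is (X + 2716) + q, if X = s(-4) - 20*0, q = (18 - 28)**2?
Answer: 2844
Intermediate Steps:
q = 100 (q = (-10)**2 = 100)
s(T) = T + 2*T**2 (s(T) = (T**2 + T**2) + T = 2*T**2 + T = T + 2*T**2)
X = 28 (X = -4*(1 + 2*(-4)) - 20*0 = -4*(1 - 8) + 0 = -4*(-7) + 0 = 28 + 0 = 28)
(X + 2716) + q = (28 + 2716) + 100 = 2744 + 100 = 2844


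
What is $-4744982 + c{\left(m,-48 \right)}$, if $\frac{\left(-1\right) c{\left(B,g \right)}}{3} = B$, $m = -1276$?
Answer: $-4741154$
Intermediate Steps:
$c{\left(B,g \right)} = - 3 B$
$-4744982 + c{\left(m,-48 \right)} = -4744982 - -3828 = -4744982 + 3828 = -4741154$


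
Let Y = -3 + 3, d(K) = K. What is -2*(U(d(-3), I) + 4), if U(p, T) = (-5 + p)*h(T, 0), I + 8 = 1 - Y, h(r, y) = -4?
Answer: -72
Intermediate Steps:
Y = 0
I = -7 (I = -8 + (1 - 1*0) = -8 + (1 + 0) = -8 + 1 = -7)
U(p, T) = 20 - 4*p (U(p, T) = (-5 + p)*(-4) = 20 - 4*p)
-2*(U(d(-3), I) + 4) = -2*((20 - 4*(-3)) + 4) = -2*((20 + 12) + 4) = -2*(32 + 4) = -2*36 = -72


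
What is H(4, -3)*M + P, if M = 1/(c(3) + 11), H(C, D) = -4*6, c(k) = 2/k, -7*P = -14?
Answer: -2/35 ≈ -0.057143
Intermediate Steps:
P = 2 (P = -⅐*(-14) = 2)
H(C, D) = -24
M = 3/35 (M = 1/(2/3 + 11) = 1/(2*(⅓) + 11) = 1/(⅔ + 11) = 1/(35/3) = 3/35 ≈ 0.085714)
H(4, -3)*M + P = -24*3/35 + 2 = -72/35 + 2 = -2/35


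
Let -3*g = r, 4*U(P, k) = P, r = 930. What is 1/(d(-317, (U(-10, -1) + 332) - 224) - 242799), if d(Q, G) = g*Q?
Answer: -1/144529 ≈ -6.9190e-6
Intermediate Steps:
U(P, k) = P/4
g = -310 (g = -⅓*930 = -310)
d(Q, G) = -310*Q
1/(d(-317, (U(-10, -1) + 332) - 224) - 242799) = 1/(-310*(-317) - 242799) = 1/(98270 - 242799) = 1/(-144529) = -1/144529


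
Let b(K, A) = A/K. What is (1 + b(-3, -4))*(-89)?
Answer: -623/3 ≈ -207.67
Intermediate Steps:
(1 + b(-3, -4))*(-89) = (1 - 4/(-3))*(-89) = (1 - 4*(-⅓))*(-89) = (1 + 4/3)*(-89) = (7/3)*(-89) = -623/3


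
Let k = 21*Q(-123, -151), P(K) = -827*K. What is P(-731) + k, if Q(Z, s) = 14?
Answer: 604831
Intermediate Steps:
k = 294 (k = 21*14 = 294)
P(-731) + k = -827*(-731) + 294 = 604537 + 294 = 604831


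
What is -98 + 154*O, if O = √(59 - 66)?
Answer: -98 + 154*I*√7 ≈ -98.0 + 407.45*I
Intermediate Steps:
O = I*√7 (O = √(-7) = I*√7 ≈ 2.6458*I)
-98 + 154*O = -98 + 154*(I*√7) = -98 + 154*I*√7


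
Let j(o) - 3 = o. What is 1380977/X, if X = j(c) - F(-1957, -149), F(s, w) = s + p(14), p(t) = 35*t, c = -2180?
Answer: -1380977/710 ≈ -1945.0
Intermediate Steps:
j(o) = 3 + o
F(s, w) = 490 + s (F(s, w) = s + 35*14 = s + 490 = 490 + s)
X = -710 (X = (3 - 2180) - (490 - 1957) = -2177 - 1*(-1467) = -2177 + 1467 = -710)
1380977/X = 1380977/(-710) = 1380977*(-1/710) = -1380977/710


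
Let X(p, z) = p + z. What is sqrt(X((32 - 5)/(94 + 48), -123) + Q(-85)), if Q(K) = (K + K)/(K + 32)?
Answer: I*sqrt(6774355802)/7526 ≈ 10.936*I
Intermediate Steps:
Q(K) = 2*K/(32 + K) (Q(K) = (2*K)/(32 + K) = 2*K/(32 + K))
sqrt(X((32 - 5)/(94 + 48), -123) + Q(-85)) = sqrt(((32 - 5)/(94 + 48) - 123) + 2*(-85)/(32 - 85)) = sqrt((27/142 - 123) + 2*(-85)/(-53)) = sqrt((27*(1/142) - 123) + 2*(-85)*(-1/53)) = sqrt((27/142 - 123) + 170/53) = sqrt(-17439/142 + 170/53) = sqrt(-900127/7526) = I*sqrt(6774355802)/7526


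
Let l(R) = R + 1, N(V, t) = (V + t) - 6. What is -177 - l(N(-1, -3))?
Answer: -168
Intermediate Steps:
N(V, t) = -6 + V + t
l(R) = 1 + R
-177 - l(N(-1, -3)) = -177 - (1 + (-6 - 1 - 3)) = -177 - (1 - 10) = -177 - 1*(-9) = -177 + 9 = -168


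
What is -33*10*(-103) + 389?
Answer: 34379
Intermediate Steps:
-33*10*(-103) + 389 = -330*(-103) + 389 = 33990 + 389 = 34379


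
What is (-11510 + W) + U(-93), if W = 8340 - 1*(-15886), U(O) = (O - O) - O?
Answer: 12809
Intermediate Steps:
U(O) = -O (U(O) = 0 - O = -O)
W = 24226 (W = 8340 + 15886 = 24226)
(-11510 + W) + U(-93) = (-11510 + 24226) - 1*(-93) = 12716 + 93 = 12809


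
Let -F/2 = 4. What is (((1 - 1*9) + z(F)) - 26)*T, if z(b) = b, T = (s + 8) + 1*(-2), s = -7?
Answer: 42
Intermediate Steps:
F = -8 (F = -2*4 = -8)
T = -1 (T = (-7 + 8) + 1*(-2) = 1 - 2 = -1)
(((1 - 1*9) + z(F)) - 26)*T = (((1 - 1*9) - 8) - 26)*(-1) = (((1 - 9) - 8) - 26)*(-1) = ((-8 - 8) - 26)*(-1) = (-16 - 26)*(-1) = -42*(-1) = 42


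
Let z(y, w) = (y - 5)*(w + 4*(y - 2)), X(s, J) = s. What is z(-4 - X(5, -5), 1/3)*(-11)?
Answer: -20174/3 ≈ -6724.7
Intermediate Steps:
z(y, w) = (-5 + y)*(-8 + w + 4*y) (z(y, w) = (-5 + y)*(w + 4*(-2 + y)) = (-5 + y)*(w + (-8 + 4*y)) = (-5 + y)*(-8 + w + 4*y))
z(-4 - X(5, -5), 1/3)*(-11) = (40 - 28*(-4 - 1*5) - 5/3 + 4*(-4 - 1*5)**2 + (-4 - 1*5)/3)*(-11) = (40 - 28*(-4 - 5) - 5*1/3 + 4*(-4 - 5)**2 + (-4 - 5)/3)*(-11) = (40 - 28*(-9) - 5/3 + 4*(-9)**2 + (1/3)*(-9))*(-11) = (40 + 252 - 5/3 + 4*81 - 3)*(-11) = (40 + 252 - 5/3 + 324 - 3)*(-11) = (1834/3)*(-11) = -20174/3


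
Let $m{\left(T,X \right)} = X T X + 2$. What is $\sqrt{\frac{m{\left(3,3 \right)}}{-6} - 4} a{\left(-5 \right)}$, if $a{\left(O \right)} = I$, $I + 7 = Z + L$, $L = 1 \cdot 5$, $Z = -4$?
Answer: $- i \sqrt{318} \approx - 17.833 i$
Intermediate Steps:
$m{\left(T,X \right)} = 2 + T X^{2}$ ($m{\left(T,X \right)} = T X X + 2 = T X^{2} + 2 = 2 + T X^{2}$)
$L = 5$
$I = -6$ ($I = -7 + \left(-4 + 5\right) = -7 + 1 = -6$)
$a{\left(O \right)} = -6$
$\sqrt{\frac{m{\left(3,3 \right)}}{-6} - 4} a{\left(-5 \right)} = \sqrt{\frac{2 + 3 \cdot 3^{2}}{-6} - 4} \left(-6\right) = \sqrt{\left(2 + 3 \cdot 9\right) \left(- \frac{1}{6}\right) - 4} \left(-6\right) = \sqrt{\left(2 + 27\right) \left(- \frac{1}{6}\right) - 4} \left(-6\right) = \sqrt{29 \left(- \frac{1}{6}\right) - 4} \left(-6\right) = \sqrt{- \frac{29}{6} - 4} \left(-6\right) = \sqrt{- \frac{53}{6}} \left(-6\right) = \frac{i \sqrt{318}}{6} \left(-6\right) = - i \sqrt{318}$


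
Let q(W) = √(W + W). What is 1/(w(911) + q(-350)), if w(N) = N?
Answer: 911/830621 - 10*I*√7/830621 ≈ 0.0010968 - 3.1853e-5*I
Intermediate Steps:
q(W) = √2*√W (q(W) = √(2*W) = √2*√W)
1/(w(911) + q(-350)) = 1/(911 + √2*√(-350)) = 1/(911 + √2*(5*I*√14)) = 1/(911 + 10*I*√7)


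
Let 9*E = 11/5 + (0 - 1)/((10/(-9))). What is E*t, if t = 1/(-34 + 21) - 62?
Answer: -8339/390 ≈ -21.382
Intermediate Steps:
t = -807/13 (t = 1/(-13) - 62 = -1/13 - 62 = -807/13 ≈ -62.077)
E = 31/90 (E = (11/5 + (0 - 1)/((10/(-9))))/9 = (11*(⅕) - 1/(10*(-⅑)))/9 = (11/5 - 1/(-10/9))/9 = (11/5 - 1*(-9/10))/9 = (11/5 + 9/10)/9 = (⅑)*(31/10) = 31/90 ≈ 0.34444)
E*t = (31/90)*(-807/13) = -8339/390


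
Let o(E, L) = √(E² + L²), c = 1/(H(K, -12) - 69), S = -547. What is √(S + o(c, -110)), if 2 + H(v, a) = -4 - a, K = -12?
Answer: √(-241227 + 7*√48024901)/21 ≈ 20.905*I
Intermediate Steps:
H(v, a) = -6 - a (H(v, a) = -2 + (-4 - a) = -6 - a)
c = -1/63 (c = 1/((-6 - 1*(-12)) - 69) = 1/((-6 + 12) - 69) = 1/(6 - 69) = 1/(-63) = -1/63 ≈ -0.015873)
√(S + o(c, -110)) = √(-547 + √((-1/63)² + (-110)²)) = √(-547 + √(1/3969 + 12100)) = √(-547 + √(48024901/3969)) = √(-547 + √48024901/63)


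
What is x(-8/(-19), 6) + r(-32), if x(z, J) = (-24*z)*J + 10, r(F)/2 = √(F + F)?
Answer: -962/19 + 16*I ≈ -50.632 + 16.0*I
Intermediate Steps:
r(F) = 2*√2*√F (r(F) = 2*√(F + F) = 2*√(2*F) = 2*(√2*√F) = 2*√2*√F)
x(z, J) = 10 - 24*J*z (x(z, J) = -24*J*z + 10 = 10 - 24*J*z)
x(-8/(-19), 6) + r(-32) = (10 - 24*6*(-8/(-19))) + 2*√2*√(-32) = (10 - 24*6*(-8*(-1/19))) + 2*√2*(4*I*√2) = (10 - 24*6*8/19) + 16*I = (10 - 1152/19) + 16*I = -962/19 + 16*I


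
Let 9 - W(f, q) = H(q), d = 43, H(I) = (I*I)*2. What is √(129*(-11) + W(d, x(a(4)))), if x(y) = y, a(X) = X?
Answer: I*√1442 ≈ 37.974*I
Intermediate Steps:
H(I) = 2*I² (H(I) = I²*2 = 2*I²)
W(f, q) = 9 - 2*q²
√(129*(-11) + W(d, x(a(4)))) = √(129*(-11) + (9 - 2*4²)) = √(-1419 + (9 - 2*16)) = √(-1419 + (9 - 32)) = √(-1419 - 23) = √(-1442) = I*√1442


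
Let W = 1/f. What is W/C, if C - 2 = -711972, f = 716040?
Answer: -1/509798998800 ≈ -1.9616e-12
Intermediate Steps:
C = -711970 (C = 2 - 711972 = -711970)
W = 1/716040 ≈ 1.3966e-6
W/C = (1/716040)/(-711970) = (1/716040)*(-1/711970) = -1/509798998800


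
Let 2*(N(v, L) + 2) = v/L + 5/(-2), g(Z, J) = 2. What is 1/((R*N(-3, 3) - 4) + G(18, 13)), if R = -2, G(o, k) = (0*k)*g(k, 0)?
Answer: 2/7 ≈ 0.28571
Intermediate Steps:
G(o, k) = 0 (G(o, k) = (0*k)*2 = 0*2 = 0)
N(v, L) = -13/4 + v/(2*L) (N(v, L) = -2 + (v/L + 5/(-2))/2 = -2 + (v/L + 5*(-1/2))/2 = -2 + (v/L - 5/2)/2 = -2 + (-5/2 + v/L)/2 = -2 + (-5/4 + v/(2*L)) = -13/4 + v/(2*L))
1/((R*N(-3, 3) - 4) + G(18, 13)) = 1/((-2*(-13/4 + (1/2)*(-3)/3) - 4) + 0) = 1/((-2*(-13/4 + (1/2)*(-3)*(1/3)) - 4) + 0) = 1/((-2*(-13/4 - 1/2) - 4) + 0) = 1/((-2*(-15/4) - 4) + 0) = 1/((15/2 - 4) + 0) = 1/(7/2 + 0) = 1/(7/2) = 2/7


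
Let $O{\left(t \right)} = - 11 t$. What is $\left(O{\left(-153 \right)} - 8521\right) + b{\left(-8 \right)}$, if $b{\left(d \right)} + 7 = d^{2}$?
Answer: $-6781$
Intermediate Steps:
$b{\left(d \right)} = -7 + d^{2}$
$\left(O{\left(-153 \right)} - 8521\right) + b{\left(-8 \right)} = \left(\left(-11\right) \left(-153\right) - 8521\right) - \left(7 - \left(-8\right)^{2}\right) = \left(1683 - 8521\right) + \left(-7 + 64\right) = -6838 + 57 = -6781$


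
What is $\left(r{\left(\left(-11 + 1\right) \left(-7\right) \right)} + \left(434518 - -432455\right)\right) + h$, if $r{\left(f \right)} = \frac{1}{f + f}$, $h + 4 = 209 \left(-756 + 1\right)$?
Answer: $\frac{99284361}{140} \approx 7.0917 \cdot 10^{5}$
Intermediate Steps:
$h = -157799$ ($h = -4 + 209 \left(-756 + 1\right) = -4 + 209 \left(-755\right) = -4 - 157795 = -157799$)
$r{\left(f \right)} = \frac{1}{2 f}$
$\left(r{\left(\left(-11 + 1\right) \left(-7\right) \right)} + \left(434518 - -432455\right)\right) + h = \left(\frac{1}{2 \left(-11 + 1\right) \left(-7\right)} + \left(434518 - -432455\right)\right) - 157799 = \left(\frac{1}{2 \left(\left(-10\right) \left(-7\right)\right)} + \left(434518 + 432455\right)\right) - 157799 = \left(\frac{1}{2 \cdot 70} + 866973\right) - 157799 = \left(\frac{1}{2} \cdot \frac{1}{70} + 866973\right) - 157799 = \left(\frac{1}{140} + 866973\right) - 157799 = \frac{121376221}{140} - 157799 = \frac{99284361}{140}$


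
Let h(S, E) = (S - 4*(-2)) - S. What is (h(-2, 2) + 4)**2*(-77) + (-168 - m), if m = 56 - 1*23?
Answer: -11289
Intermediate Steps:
h(S, E) = 8 (h(S, E) = (S + 8) - S = (8 + S) - S = 8)
m = 33 (m = 56 - 23 = 33)
(h(-2, 2) + 4)**2*(-77) + (-168 - m) = (8 + 4)**2*(-77) + (-168 - 1*33) = 12**2*(-77) + (-168 - 33) = 144*(-77) - 201 = -11088 - 201 = -11289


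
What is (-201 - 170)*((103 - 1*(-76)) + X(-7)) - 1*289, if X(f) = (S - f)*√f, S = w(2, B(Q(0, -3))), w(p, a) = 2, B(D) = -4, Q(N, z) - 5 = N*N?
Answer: -66698 - 3339*I*√7 ≈ -66698.0 - 8834.2*I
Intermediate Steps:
Q(N, z) = 5 + N² (Q(N, z) = 5 + N*N = 5 + N²)
S = 2
X(f) = √f*(2 - f) (X(f) = (2 - f)*√f = √f*(2 - f))
(-201 - 170)*((103 - 1*(-76)) + X(-7)) - 1*289 = (-201 - 170)*((103 - 1*(-76)) + √(-7)*(2 - 1*(-7))) - 1*289 = -371*((103 + 76) + (I*√7)*(2 + 7)) - 289 = -371*(179 + (I*√7)*9) - 289 = -371*(179 + 9*I*√7) - 289 = (-66409 - 3339*I*√7) - 289 = -66698 - 3339*I*√7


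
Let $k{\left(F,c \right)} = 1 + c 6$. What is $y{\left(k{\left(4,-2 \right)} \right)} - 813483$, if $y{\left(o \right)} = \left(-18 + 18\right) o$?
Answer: $-813483$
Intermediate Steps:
$k{\left(F,c \right)} = 1 + 6 c$
$y{\left(o \right)} = 0$ ($y{\left(o \right)} = 0 o = 0$)
$y{\left(k{\left(4,-2 \right)} \right)} - 813483 = 0 - 813483 = -813483$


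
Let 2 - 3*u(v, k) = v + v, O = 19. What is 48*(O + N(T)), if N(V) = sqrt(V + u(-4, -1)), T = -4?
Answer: 912 + 16*I*sqrt(6) ≈ 912.0 + 39.192*I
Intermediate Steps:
u(v, k) = 2/3 - 2*v/3 (u(v, k) = 2/3 - (v + v)/3 = 2/3 - 2*v/3)
N(V) = sqrt(10/3 + V) (N(V) = sqrt(V + (2/3 - 2/3*(-4))) = sqrt(V + (2/3 + 8/3)) = sqrt(V + 10/3) = sqrt(10/3 + V))
48*(O + N(T)) = 48*(19 + sqrt(30 + 9*(-4))/3) = 48*(19 + sqrt(30 - 36)/3) = 48*(19 + sqrt(-6)/3) = 48*(19 + (I*sqrt(6))/3) = 48*(19 + I*sqrt(6)/3) = 912 + 16*I*sqrt(6)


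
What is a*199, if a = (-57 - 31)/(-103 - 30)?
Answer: 17512/133 ≈ 131.67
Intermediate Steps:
a = 88/133 (a = -88/(-133) = -88*(-1/133) = 88/133 ≈ 0.66165)
a*199 = (88/133)*199 = 17512/133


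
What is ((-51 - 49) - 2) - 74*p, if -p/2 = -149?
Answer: -22154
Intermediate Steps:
p = 298 (p = -2*(-149) = 298)
((-51 - 49) - 2) - 74*p = ((-51 - 49) - 2) - 74*298 = (-100 - 2) - 22052 = -102 - 22052 = -22154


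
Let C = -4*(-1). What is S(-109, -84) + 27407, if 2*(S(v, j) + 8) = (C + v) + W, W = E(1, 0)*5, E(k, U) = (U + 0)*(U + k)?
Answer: 54693/2 ≈ 27347.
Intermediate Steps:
C = 4
E(k, U) = U*(U + k)
W = 0 (W = (0*(0 + 1))*5 = (0*1)*5 = 0*5 = 0)
S(v, j) = -6 + v/2 (S(v, j) = -8 + ((4 + v) + 0)/2 = -8 + (4 + v)/2 = -8 + (2 + v/2) = -6 + v/2)
S(-109, -84) + 27407 = (-6 + (1/2)*(-109)) + 27407 = (-6 - 109/2) + 27407 = -121/2 + 27407 = 54693/2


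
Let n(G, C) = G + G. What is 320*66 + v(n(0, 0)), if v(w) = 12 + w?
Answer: 21132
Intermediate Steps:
n(G, C) = 2*G
320*66 + v(n(0, 0)) = 320*66 + (12 + 2*0) = 21120 + (12 + 0) = 21120 + 12 = 21132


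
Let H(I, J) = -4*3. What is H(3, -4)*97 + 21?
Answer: -1143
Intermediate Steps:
H(I, J) = -12
H(3, -4)*97 + 21 = -12*97 + 21 = -1164 + 21 = -1143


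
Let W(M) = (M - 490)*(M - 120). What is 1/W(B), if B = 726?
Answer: 1/143016 ≈ 6.9922e-6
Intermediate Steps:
W(M) = (-490 + M)*(-120 + M)
1/W(B) = 1/(58800 + 726**2 - 610*726) = 1/(58800 + 527076 - 442860) = 1/143016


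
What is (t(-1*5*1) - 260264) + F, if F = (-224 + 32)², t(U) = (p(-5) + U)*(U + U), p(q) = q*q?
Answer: -223600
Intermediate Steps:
p(q) = q²
t(U) = 2*U*(25 + U) (t(U) = ((-5)² + U)*(U + U) = (25 + U)*(2*U) = 2*U*(25 + U))
F = 36864 (F = (-192)² = 36864)
(t(-1*5*1) - 260264) + F = (2*(-1*5*1)*(25 - 1*5*1) - 260264) + 36864 = (2*(-5*1)*(25 - 5*1) - 260264) + 36864 = (2*(-5)*(25 - 5) - 260264) + 36864 = (2*(-5)*20 - 260264) + 36864 = (-200 - 260264) + 36864 = -260464 + 36864 = -223600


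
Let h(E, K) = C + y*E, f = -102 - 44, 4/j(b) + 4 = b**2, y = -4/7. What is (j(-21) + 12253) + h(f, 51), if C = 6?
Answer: 37755517/3059 ≈ 12342.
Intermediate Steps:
y = -4/7 (y = -4*1/7 = -4/7 ≈ -0.57143)
j(b) = 4/(-4 + b**2)
f = -146
h(E, K) = 6 - 4*E/7
(j(-21) + 12253) + h(f, 51) = (4/(-4 + (-21)**2) + 12253) + (6 - 4/7*(-146)) = (4/(-4 + 441) + 12253) + (6 + 584/7) = (4/437 + 12253) + 626/7 = 5354565/437 + 626/7 = 37755517/3059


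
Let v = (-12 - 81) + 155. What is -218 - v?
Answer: -280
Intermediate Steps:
v = 62 (v = -93 + 155 = 62)
-218 - v = -218 - 1*62 = -218 - 62 = -280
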